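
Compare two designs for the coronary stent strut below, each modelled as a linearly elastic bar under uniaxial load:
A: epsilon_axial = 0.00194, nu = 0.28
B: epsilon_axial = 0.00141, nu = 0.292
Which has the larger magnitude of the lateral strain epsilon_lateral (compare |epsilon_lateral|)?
Model: a linearly elastic bar under uniaxial load, so epsilon_lateral = -nu·epsilon_axial (SI units).
  A: epsilon_lateral = -(0.28 × 0.00194) = -0.0005432
  B: epsilon_lateral = -(0.292 × 0.00141) = -0.0004117
|epsilon_lateral|: A = 0.0005432, B = 0.0004117, so A is larger in magnitude.
Final answer: A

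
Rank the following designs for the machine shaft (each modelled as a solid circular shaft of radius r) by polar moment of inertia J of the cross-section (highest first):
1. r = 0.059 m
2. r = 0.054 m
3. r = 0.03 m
Model: a solid circular shaft of radius r, so J = (π·r^4) / 2 (SI units).
  Case 1: J = (π × 0.059^4) / 2 = 1.903 × 10⁻⁵ m⁴
  Case 2: J = (π × 0.054^4) / 2 = 1.336 × 10⁻⁵ m⁴
  Case 3: J = (π × 0.03^4) / 2 = 1.272 × 10⁻⁶ m⁴
Ordering: 1.903 × 10⁻⁵ m⁴ (case 1) > 1.336 × 10⁻⁵ m⁴ (case 2) > 1.272 × 10⁻⁶ m⁴ (case 3)
Final answer: 1, 2, 3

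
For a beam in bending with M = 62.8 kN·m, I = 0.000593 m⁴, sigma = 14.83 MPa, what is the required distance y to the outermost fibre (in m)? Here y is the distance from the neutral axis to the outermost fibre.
Model: a beam in bending, so sigma = (M·y) / I.
Solve for y: y = (sigma·I) / M.
Convert to SI units:
  M = 62.8 kN·m = 62800 N·m
  sigma = 14.83 MPa = 1.483 × 10⁷ Pa
Substitute:
  y = ((1.483 × 10⁷) × 0.000593) / 62800
  y = 0.14 m
Final answer: y = 0.14 m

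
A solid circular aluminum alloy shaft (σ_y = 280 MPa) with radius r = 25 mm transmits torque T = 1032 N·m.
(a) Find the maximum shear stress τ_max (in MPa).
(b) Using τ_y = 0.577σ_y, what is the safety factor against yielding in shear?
(a) For a solid circular shaft, τ_max = T·r/J with J = π·r^4/2, i.e. τ_max = 2·T / (π·r^3). Convert r = 25 mm = 0.025 m.
  τ_max = (2 × 1032) / (π × 0.025^3) = 4.205 × 10⁷ Pa = 42.05 MPa
(b) τ_y = 0.577 × 280 = 161.56 MPa
  SF = τ_y/τ_max = 161.56 / 42.05 = 3.842
Final answer: (a) τ_max = 42.05 MPa, (b) SF = 3.842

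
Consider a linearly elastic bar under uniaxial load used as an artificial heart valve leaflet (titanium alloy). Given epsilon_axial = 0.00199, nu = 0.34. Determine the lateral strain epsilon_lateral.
Model: a linearly elastic bar under uniaxial load, so epsilon_lateral = -nu·epsilon_axial.
Substitute:
  epsilon_lateral = -(0.34 × 0.00199)
  epsilon_lateral = -0.0006766
Final answer: epsilon_lateral = -0.0006766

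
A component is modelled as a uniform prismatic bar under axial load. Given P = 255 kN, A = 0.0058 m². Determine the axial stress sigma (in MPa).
Model: a uniform prismatic bar under axial load, so sigma = P / A.
Convert to SI units:
  P = 255 kN = 255000 N
Substitute:
  sigma = 255000 / 0.0058
  sigma = 4.397 × 10⁷ Pa
Convert: sigma = 4.397 × 10⁷ Pa = 43.97 MPa
Final answer: sigma = 43.97 MPa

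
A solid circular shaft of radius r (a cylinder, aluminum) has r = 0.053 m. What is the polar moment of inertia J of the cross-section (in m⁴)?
Model: a solid circular shaft of radius r, so J = (π·r^4) / 2.
Substitute:
  J = (π × 0.053^4) / 2
  J = 1.239 × 10⁻⁵ m⁴
Final answer: J = 1.239 × 10⁻⁵ m⁴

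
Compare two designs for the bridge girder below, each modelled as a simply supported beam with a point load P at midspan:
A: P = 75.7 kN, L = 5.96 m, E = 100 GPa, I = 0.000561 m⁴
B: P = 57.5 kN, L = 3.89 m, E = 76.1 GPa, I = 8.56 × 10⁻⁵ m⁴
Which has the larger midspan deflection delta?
Model: a simply supported beam with a point load P at midspan, so delta = (P·L^3) / (48·E·I) (SI units).
  A: delta = (75700 × 5.96^3) / (48 × (1 × 10¹¹) × 0.000561) = 0.005952 m = 5.952 mm
  B: delta = (57500 × 3.89^3) / (48 × (7.61 × 10¹⁰) × (8.56 × 10⁻⁵)) = 0.01082 m = 10.82 mm
10.82 mm > 5.952 mm, so B is larger.
Final answer: B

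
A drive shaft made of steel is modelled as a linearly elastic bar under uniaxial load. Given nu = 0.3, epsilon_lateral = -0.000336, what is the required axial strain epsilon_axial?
Model: a linearly elastic bar under uniaxial load, so epsilon_lateral = -nu·epsilon_axial.
Solve for epsilon_axial: epsilon_axial = -epsilon_lateral / nu.
Substitute:
  epsilon_axial = -(-0.000336) / 0.3
  epsilon_axial = 0.00112
Final answer: epsilon_axial = 0.00112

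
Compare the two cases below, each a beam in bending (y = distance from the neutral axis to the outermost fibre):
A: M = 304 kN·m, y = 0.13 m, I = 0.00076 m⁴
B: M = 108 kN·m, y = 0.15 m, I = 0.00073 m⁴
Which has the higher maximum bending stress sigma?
Model: a beam in bending (y = distance from the neutral axis to the outermost fibre), so sigma = (M·y) / I (SI units).
  A: sigma = (304000 × 0.13) / 0.00076 = 5.2 × 10⁷ Pa = 52 MPa
  B: sigma = (108000 × 0.15) / 0.00073 = 2.219 × 10⁷ Pa = 22.19 MPa
52 MPa > 22.19 MPa, so A is larger.
Final answer: A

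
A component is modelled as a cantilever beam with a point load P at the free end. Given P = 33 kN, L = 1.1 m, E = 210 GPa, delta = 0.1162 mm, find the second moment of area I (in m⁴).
Model: a cantilever beam with a point load P at the free end, so delta = (P·L^3) / (3·E·I).
Solve for I: I = (P·L^3) / (3·delta·E).
Convert to SI units:
  P = 33 kN = 33000 N
  E = 210 GPa = 2.1 × 10¹¹ Pa
  delta = 0.1162 mm = 0.0001162 m
Substitute:
  I = (33000 × 1.1^3) / (3 × 0.0001162 × (2.1 × 10¹¹))
  I = 0.0006 m⁴
Final answer: I = 0.0006 m⁴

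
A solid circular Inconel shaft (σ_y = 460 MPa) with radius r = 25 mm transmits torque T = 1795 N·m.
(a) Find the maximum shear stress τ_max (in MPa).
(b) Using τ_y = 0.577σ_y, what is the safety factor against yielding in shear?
(a) For a solid circular shaft, τ_max = T·r/J with J = π·r^4/2, i.e. τ_max = 2·T / (π·r^3). Convert r = 25 mm = 0.025 m.
  τ_max = (2 × 1795) / (π × 0.025^3) = 7.313 × 10⁷ Pa = 73.13 MPa
(b) τ_y = 0.577 × 460 = 265.42 MPa
  SF = τ_y/τ_max = 265.42 / 73.13 = 3.629
Final answer: (a) τ_max = 73.13 MPa, (b) SF = 3.629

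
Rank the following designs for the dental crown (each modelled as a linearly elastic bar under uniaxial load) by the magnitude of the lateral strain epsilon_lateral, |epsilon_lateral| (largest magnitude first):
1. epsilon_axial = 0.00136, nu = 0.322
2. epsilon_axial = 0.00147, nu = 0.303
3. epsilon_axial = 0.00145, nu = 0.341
Model: a linearly elastic bar under uniaxial load, so epsilon_lateral = -nu·epsilon_axial (SI units).
  Case 1: epsilon_lateral = -(0.322 × 0.00136) = -0.0004379
  Case 2: epsilon_lateral = -(0.303 × 0.00147) = -0.0004454
  Case 3: epsilon_lateral = -(0.341 × 0.00145) = -0.0004945
Ordering by |epsilon_lateral|: 0.0004945 (case 3) > 0.0004454 (case 2) > 0.0004379 (case 1)
Final answer: 3, 2, 1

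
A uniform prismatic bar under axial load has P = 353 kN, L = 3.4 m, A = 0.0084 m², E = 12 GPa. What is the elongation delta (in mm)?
Model: a uniform prismatic bar under axial load, so delta = (P·L) / (A·E).
Convert to SI units:
  P = 353 kN = 353000 N
  E = 12 GPa = 1.2 × 10¹⁰ Pa
Substitute:
  delta = (353000 × 3.4) / (0.0084 × (1.2 × 10¹⁰))
  delta = 0.01191 m
Convert: delta = 0.01191 m = 11.91 mm
Final answer: delta = 11.91 mm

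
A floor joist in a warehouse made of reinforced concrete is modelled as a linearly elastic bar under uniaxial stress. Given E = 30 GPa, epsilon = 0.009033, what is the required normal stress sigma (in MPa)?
Model: a linearly elastic bar under uniaxial stress, so epsilon = sigma / E.
Solve for sigma: sigma = epsilon·E.
Convert to SI units:
  E = 30 GPa = 3 × 10¹⁰ Pa
Substitute:
  sigma = 0.009033 × (3 × 10¹⁰)
  sigma = 2.71 × 10⁸ Pa
Convert: sigma = 2.71 × 10⁸ Pa = 271 MPa
Final answer: sigma = 271 MPa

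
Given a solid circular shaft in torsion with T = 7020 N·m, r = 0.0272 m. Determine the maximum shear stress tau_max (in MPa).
Model: a solid circular shaft in torsion, so tau_max = (2·T) / (π·r^3).
Substitute:
  tau_max = (2 × 7020) / (π × 0.0272^3)
  tau_max = 2.221 × 10⁸ Pa
Convert: tau_max = 2.221 × 10⁸ Pa = 222.1 MPa
Final answer: tau_max = 222.1 MPa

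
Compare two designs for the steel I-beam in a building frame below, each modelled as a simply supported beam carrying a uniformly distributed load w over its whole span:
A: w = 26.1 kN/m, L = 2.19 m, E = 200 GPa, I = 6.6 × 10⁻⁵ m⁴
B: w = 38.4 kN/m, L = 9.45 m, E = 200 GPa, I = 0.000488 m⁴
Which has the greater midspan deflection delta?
Model: a simply supported beam carrying a uniformly distributed load w over its whole span, so delta = (5·w·L^4) / (384·E·I) (SI units).
  A: delta = (5 × 26100 × 2.19^4) / (384 × (2 × 10¹¹) × (6.6 × 10⁻⁵)) = 0.0005922 m = 0.5922 mm
  B: delta = (5 × 38400 × 9.45^4) / (384 × (2 × 10¹¹) × 0.000488) = 0.04086 m = 40.86 mm
40.86 mm > 0.5922 mm, so B is larger.
Final answer: B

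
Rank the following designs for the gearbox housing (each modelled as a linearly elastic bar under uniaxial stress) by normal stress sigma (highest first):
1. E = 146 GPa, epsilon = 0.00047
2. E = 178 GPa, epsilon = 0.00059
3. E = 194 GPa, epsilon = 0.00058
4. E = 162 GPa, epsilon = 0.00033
Model: a linearly elastic bar under uniaxial stress, so sigma = E·epsilon (SI units).
  Case 1: sigma = (1.46 × 10¹¹) × 0.00047 = 6.862 × 10⁷ Pa = 68.62 MPa
  Case 2: sigma = (1.78 × 10¹¹) × 0.00059 = 1.05 × 10⁸ Pa = 105 MPa
  Case 3: sigma = (1.94 × 10¹¹) × 0.00058 = 1.125 × 10⁸ Pa = 112.5 MPa
  Case 4: sigma = (1.62 × 10¹¹) × 0.00033 = 5.346 × 10⁷ Pa = 53.46 MPa
Ordering: 112.5 MPa (case 3) > 105 MPa (case 2) > 68.62 MPa (case 1) > 53.46 MPa (case 4)
Final answer: 3, 2, 1, 4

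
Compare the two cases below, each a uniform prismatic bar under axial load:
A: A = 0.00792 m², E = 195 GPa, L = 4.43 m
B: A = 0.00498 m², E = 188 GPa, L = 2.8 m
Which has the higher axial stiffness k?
Model: a uniform prismatic bar under axial load, so k = (A·E) / L (SI units).
  A: k = (0.00792 × (1.95 × 10¹¹)) / 4.43 = 3.486 × 10⁸ N/m = 348.6 MN/m
  B: k = (0.00498 × (1.88 × 10¹¹)) / 2.8 = 3.344 × 10⁸ N/m = 334.4 MN/m
348.6 MN/m > 334.4 MN/m, so A is larger.
Final answer: A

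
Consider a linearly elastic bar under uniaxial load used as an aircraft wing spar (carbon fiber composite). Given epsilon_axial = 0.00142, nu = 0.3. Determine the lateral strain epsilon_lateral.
Model: a linearly elastic bar under uniaxial load, so epsilon_lateral = -nu·epsilon_axial.
Substitute:
  epsilon_lateral = -(0.3 × 0.00142)
  epsilon_lateral = -0.000426
Final answer: epsilon_lateral = -0.000426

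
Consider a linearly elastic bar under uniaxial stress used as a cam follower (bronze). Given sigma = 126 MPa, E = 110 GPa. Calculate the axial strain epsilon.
Model: a linearly elastic bar under uniaxial stress, so epsilon = sigma / E.
Convert to SI units:
  sigma = 126 MPa = 1.26 × 10⁸ Pa
  E = 110 GPa = 1.1 × 10¹¹ Pa
Substitute:
  epsilon = (1.26 × 10⁸) / (1.1 × 10¹¹)
  epsilon = 0.001145
Final answer: epsilon = 0.001145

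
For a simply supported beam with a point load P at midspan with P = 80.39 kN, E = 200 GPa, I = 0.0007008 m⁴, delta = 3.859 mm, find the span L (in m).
Model: a simply supported beam with a point load P at midspan, so delta = (P·L^3) / (48·E·I).
Solve for L: L = ((48·delta·E·I) / P)^(1/3).
Convert to SI units:
  P = 80.39 kN = 80390 N
  E = 200 GPa = 2 × 10¹¹ Pa
  delta = 3.859 mm = 0.003859 m
Substitute:
  L = ((48 × 0.003859 × (2 × 10¹¹) × 0.0007008) / 80390)^(1/3)
  L = 6.861 m
Final answer: L = 6.861 m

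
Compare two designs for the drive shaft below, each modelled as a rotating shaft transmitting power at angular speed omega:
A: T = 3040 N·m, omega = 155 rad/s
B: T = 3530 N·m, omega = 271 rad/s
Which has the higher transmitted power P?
Model: a rotating shaft transmitting power at angular speed omega, so P = T·omega (SI units).
  A: P = 3040 × 155 = 471200 W = 471.2 kW
  B: P = 3530 × 271 = 956600 W = 956.6 kW
956.6 kW > 471.2 kW, so B is larger.
Final answer: B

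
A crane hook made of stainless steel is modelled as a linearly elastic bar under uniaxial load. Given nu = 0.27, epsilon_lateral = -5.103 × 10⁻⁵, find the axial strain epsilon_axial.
Model: a linearly elastic bar under uniaxial load, so epsilon_lateral = -nu·epsilon_axial.
Solve for epsilon_axial: epsilon_axial = -epsilon_lateral / nu.
Substitute:
  epsilon_axial = -(-5.103 × 10⁻⁵) / 0.27
  epsilon_axial = 0.000189
Final answer: epsilon_axial = 0.000189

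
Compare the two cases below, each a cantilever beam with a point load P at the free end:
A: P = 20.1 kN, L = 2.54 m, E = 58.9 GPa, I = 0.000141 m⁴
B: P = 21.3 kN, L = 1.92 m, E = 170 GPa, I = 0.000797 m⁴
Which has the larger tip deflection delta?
Model: a cantilever beam with a point load P at the free end, so delta = (P·L^3) / (3·E·I) (SI units).
  A: delta = (20100 × 2.54^3) / (3 × (5.89 × 10¹⁰) × 0.000141) = 0.01322 m = 13.22 mm
  B: delta = (21300 × 1.92^3) / (3 × (1.7 × 10¹¹) × 0.000797) = 0.0003709 m = 0.3709 mm
13.22 mm > 0.3709 mm, so A is larger.
Final answer: A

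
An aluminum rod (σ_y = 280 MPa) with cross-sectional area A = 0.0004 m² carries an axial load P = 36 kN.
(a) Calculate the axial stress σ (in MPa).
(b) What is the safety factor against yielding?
(a) Axial stress σ = P/A. Convert P = 36 kN = 36000 N.
  σ = 36000 / 0.0004 = 9 × 10⁷ Pa = 90 MPa
(b) Safety factor SF = σ_y/σ = 280 / 90 = 3.111
Final answer: (a) σ = 90 MPa, (b) SF = 3.111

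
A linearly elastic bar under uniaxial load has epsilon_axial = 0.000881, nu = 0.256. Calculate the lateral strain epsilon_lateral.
Model: a linearly elastic bar under uniaxial load, so epsilon_lateral = -nu·epsilon_axial.
Substitute:
  epsilon_lateral = -(0.256 × 0.000881)
  epsilon_lateral = -0.0002255
Final answer: epsilon_lateral = -0.0002255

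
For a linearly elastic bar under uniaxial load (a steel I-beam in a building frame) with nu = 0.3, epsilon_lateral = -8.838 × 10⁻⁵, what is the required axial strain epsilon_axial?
Model: a linearly elastic bar under uniaxial load, so epsilon_lateral = -nu·epsilon_axial.
Solve for epsilon_axial: epsilon_axial = -epsilon_lateral / nu.
Substitute:
  epsilon_axial = -(-8.838 × 10⁻⁵) / 0.3
  epsilon_axial = 0.0002946
Final answer: epsilon_axial = 0.0002946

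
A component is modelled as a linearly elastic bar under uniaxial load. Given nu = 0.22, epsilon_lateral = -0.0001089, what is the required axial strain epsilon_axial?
Model: a linearly elastic bar under uniaxial load, so epsilon_lateral = -nu·epsilon_axial.
Solve for epsilon_axial: epsilon_axial = -epsilon_lateral / nu.
Substitute:
  epsilon_axial = -(-0.0001089) / 0.22
  epsilon_axial = 0.000495
Final answer: epsilon_axial = 0.000495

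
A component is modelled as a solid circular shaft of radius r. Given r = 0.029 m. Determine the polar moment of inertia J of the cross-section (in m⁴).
Model: a solid circular shaft of radius r, so J = (π·r^4) / 2.
Substitute:
  J = (π × 0.029^4) / 2
  J = 1.111 × 10⁻⁶ m⁴
Final answer: J = 1.111 × 10⁻⁶ m⁴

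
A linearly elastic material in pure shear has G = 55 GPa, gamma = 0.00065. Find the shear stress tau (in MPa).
Model: a linearly elastic material in pure shear, so tau = G·gamma.
Convert to SI units:
  G = 55 GPa = 5.5 × 10¹⁰ Pa
Substitute:
  tau = (5.5 × 10¹⁰) × 0.00065
  tau = 3.575 × 10⁷ Pa
Convert: tau = 3.575 × 10⁷ Pa = 35.75 MPa
Final answer: tau = 35.75 MPa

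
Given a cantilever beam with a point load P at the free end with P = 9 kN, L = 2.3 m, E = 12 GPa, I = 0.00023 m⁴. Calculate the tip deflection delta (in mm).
Model: a cantilever beam with a point load P at the free end, so delta = (P·L^3) / (3·E·I).
Convert to SI units:
  P = 9 kN = 9000 N
  E = 12 GPa = 1.2 × 10¹⁰ Pa
Substitute:
  delta = (9000 × 2.3^3) / (3 × (1.2 × 10¹⁰) × 0.00023)
  delta = 0.01322 m
Convert: delta = 0.01322 m = 13.22 mm
Final answer: delta = 13.22 mm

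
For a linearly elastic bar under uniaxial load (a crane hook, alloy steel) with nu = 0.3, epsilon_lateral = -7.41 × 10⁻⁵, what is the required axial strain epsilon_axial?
Model: a linearly elastic bar under uniaxial load, so epsilon_lateral = -nu·epsilon_axial.
Solve for epsilon_axial: epsilon_axial = -epsilon_lateral / nu.
Substitute:
  epsilon_axial = -(-7.41 × 10⁻⁵) / 0.3
  epsilon_axial = 0.000247
Final answer: epsilon_axial = 0.000247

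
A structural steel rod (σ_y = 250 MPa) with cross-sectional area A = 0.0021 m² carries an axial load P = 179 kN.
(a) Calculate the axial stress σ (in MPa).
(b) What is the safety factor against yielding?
(a) Axial stress σ = P/A. Convert P = 179 kN = 179000 N.
  σ = 179000 / 0.0021 = 8.524 × 10⁷ Pa = 85.24 MPa
(b) Safety factor SF = σ_y/σ = 250 / 85.24 = 2.933
Final answer: (a) σ = 85.24 MPa, (b) SF = 2.933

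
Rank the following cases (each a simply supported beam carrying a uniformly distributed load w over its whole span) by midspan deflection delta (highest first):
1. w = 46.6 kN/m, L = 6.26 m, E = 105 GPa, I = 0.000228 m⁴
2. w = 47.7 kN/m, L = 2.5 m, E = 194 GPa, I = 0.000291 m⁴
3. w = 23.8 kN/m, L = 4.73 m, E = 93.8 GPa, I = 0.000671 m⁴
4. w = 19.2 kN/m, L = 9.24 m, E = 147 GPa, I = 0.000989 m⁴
Model: a simply supported beam carrying a uniformly distributed load w over its whole span, so delta = (5·w·L^4) / (384·E·I) (SI units).
  Case 1: delta = (5 × 46600 × 6.26^4) / (384 × (1.05 × 10¹¹) × 0.000228) = 0.03892 m = 38.92 mm
  Case 2: delta = (5 × 47700 × 2.5^4) / (384 × (1.94 × 10¹¹) × 0.000291) = 0.0004298 m = 0.4298 mm
  Case 3: delta = (5 × 23800 × 4.73^4) / (384 × (9.38 × 10¹⁰) × 0.000671) = 0.002465 m = 2.465 mm
  Case 4: delta = (5 × 19200 × 9.24^4) / (384 × (1.47 × 10¹¹) × 0.000989) = 0.01253 m = 12.53 mm
Ordering: 38.92 mm (case 1) > 12.53 mm (case 4) > 2.465 mm (case 3) > 0.4298 mm (case 2)
Final answer: 1, 4, 3, 2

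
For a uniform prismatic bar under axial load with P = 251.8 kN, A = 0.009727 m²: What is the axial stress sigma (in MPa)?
Model: a uniform prismatic bar under axial load, so sigma = P / A.
Convert to SI units:
  P = 251.8 kN = 251800 N
Substitute:
  sigma = 251800 / 0.009727
  sigma = 2.589 × 10⁷ Pa
Convert: sigma = 2.589 × 10⁷ Pa = 25.89 MPa
Final answer: sigma = 25.89 MPa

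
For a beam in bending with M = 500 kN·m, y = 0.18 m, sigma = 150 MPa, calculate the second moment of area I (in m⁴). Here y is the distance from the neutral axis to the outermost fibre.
Model: a beam in bending, so sigma = (M·y) / I.
Solve for I: I = (M·y) / sigma.
Convert to SI units:
  M = 500 kN·m = 500000 N·m
  sigma = 150 MPa = 1.5 × 10⁸ Pa
Substitute:
  I = (500000 × 0.18) / (1.5 × 10⁸)
  I = 0.0006 m⁴
Final answer: I = 0.0006 m⁴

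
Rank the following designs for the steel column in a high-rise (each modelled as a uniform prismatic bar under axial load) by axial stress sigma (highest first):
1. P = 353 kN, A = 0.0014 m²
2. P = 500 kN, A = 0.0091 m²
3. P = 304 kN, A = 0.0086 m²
Model: a uniform prismatic bar under axial load, so sigma = P / A (SI units).
  Case 1: sigma = 353000 / 0.0014 = 2.521 × 10⁸ Pa = 252.1 MPa
  Case 2: sigma = 500000 / 0.0091 = 5.495 × 10⁷ Pa = 54.95 MPa
  Case 3: sigma = 304000 / 0.0086 = 3.535 × 10⁷ Pa = 35.35 MPa
Ordering: 252.1 MPa (case 1) > 54.95 MPa (case 2) > 35.35 MPa (case 3)
Final answer: 1, 2, 3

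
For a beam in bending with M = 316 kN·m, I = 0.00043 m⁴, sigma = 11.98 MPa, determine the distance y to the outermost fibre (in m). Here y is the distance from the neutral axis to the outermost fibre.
Model: a beam in bending, so sigma = (M·y) / I.
Solve for y: y = (sigma·I) / M.
Convert to SI units:
  M = 316 kN·m = 316000 N·m
  sigma = 11.98 MPa = 1.198 × 10⁷ Pa
Substitute:
  y = ((1.198 × 10⁷) × 0.00043) / 316000
  y = 0.0163 m
Final answer: y = 0.0163 m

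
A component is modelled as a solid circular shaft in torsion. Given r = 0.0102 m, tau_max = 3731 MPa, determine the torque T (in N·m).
Model: a solid circular shaft in torsion, so tau_max = (2·T) / (π·r^3).
Solve for T: T = (π·tau_max·r^3) / 2.
Convert to SI units:
  tau_max = 3731 MPa = 3.731 × 10⁹ Pa
Substitute:
  T = (π × (3.731 × 10⁹) × 0.0102^3) / 2
  T = 6219 N·m
Final answer: T = 6219 N·m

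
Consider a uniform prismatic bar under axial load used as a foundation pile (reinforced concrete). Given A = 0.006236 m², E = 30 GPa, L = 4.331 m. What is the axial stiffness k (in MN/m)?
Model: a uniform prismatic bar under axial load, so k = (A·E) / L.
Convert to SI units:
  E = 30 GPa = 3 × 10¹⁰ Pa
Substitute:
  k = (0.006236 × (3 × 10¹⁰)) / 4.331
  k = 4.32 × 10⁷ N/m
Convert: k = 4.32 × 10⁷ N/m = 43.2 MN/m
Final answer: k = 43.2 MN/m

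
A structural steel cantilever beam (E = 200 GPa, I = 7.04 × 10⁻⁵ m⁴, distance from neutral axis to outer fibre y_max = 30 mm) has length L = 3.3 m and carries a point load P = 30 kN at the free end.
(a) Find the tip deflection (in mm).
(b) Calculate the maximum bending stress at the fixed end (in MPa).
(a) Tip deflection of a cantilever with an end point load: δ = P·L^3 / (3·E·I). Convert P = 30 kN = 30000 N, E = 200 GPa = 2 × 10¹¹ Pa.
  δ = (30000 × 3.3^3) / (3 × (2 × 10¹¹) × (7.04 × 10⁻⁵)) = 0.02552 m = 25.52 mm
(b) Maximum bending moment at the fixed end: M = P·L = 30000 × 3.3 = 99000 N·m. Convert y_max = 30 mm = 0.03 m.
  σ = M·y_max / I = (99000 × 0.03) / (7.04 × 10⁻⁵) = 4.219 × 10⁷ Pa = 42.19 MPa
Final answer: (a) δ = 25.52 mm, (b) σ = 42.19 MPa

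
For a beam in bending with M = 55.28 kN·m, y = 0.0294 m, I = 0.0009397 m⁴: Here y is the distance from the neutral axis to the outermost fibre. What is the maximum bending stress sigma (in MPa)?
Model: a beam in bending, so sigma = (M·y) / I.
Convert to SI units:
  M = 55.28 kN·m = 55280 N·m
Substitute:
  sigma = (55280 × 0.0294) / 0.0009397
  sigma = 1.73 × 10⁶ Pa
Convert: sigma = 1.73 × 10⁶ Pa = 1.73 MPa
Final answer: sigma = 1.73 MPa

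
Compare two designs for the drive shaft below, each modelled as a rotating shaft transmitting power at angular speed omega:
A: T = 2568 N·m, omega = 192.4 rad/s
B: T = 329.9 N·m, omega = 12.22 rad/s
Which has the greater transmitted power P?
Model: a rotating shaft transmitting power at angular speed omega, so P = T·omega (SI units).
  A: P = 2568 × 192.4 = 494100 W = 494.1 kW
  B: P = 329.9 × 12.22 = 4031 W = 4.031 kW
494.1 kW > 4.031 kW, so A is larger.
Final answer: A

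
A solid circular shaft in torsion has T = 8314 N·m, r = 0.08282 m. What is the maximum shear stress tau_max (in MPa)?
Model: a solid circular shaft in torsion, so tau_max = (2·T) / (π·r^3).
Substitute:
  tau_max = (2 × 8314) / (π × 0.08282^3)
  tau_max = 9.317 × 10⁶ Pa
Convert: tau_max = 9.317 × 10⁶ Pa = 9.317 MPa
Final answer: tau_max = 9.317 MPa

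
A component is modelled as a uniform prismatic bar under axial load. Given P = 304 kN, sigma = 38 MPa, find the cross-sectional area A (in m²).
Model: a uniform prismatic bar under axial load, so sigma = P / A.
Solve for A: A = P / sigma.
Convert to SI units:
  P = 304 kN = 304000 N
  sigma = 38 MPa = 3.8 × 10⁷ Pa
Substitute:
  A = 304000 / (3.8 × 10⁷)
  A = 0.008 m²
Final answer: A = 0.008 m²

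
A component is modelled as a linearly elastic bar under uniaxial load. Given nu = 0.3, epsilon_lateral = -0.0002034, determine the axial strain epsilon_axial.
Model: a linearly elastic bar under uniaxial load, so epsilon_lateral = -nu·epsilon_axial.
Solve for epsilon_axial: epsilon_axial = -epsilon_lateral / nu.
Substitute:
  epsilon_axial = -(-0.0002034) / 0.3
  epsilon_axial = 0.000678
Final answer: epsilon_axial = 0.000678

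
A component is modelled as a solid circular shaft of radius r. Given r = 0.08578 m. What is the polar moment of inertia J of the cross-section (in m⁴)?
Model: a solid circular shaft of radius r, so J = (π·r^4) / 2.
Substitute:
  J = (π × 0.08578^4) / 2
  J = 8.505 × 10⁻⁵ m⁴
Final answer: J = 8.505 × 10⁻⁵ m⁴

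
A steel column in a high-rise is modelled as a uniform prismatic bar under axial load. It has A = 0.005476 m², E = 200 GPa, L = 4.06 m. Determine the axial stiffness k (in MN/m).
Model: a uniform prismatic bar under axial load, so k = (A·E) / L.
Convert to SI units:
  E = 200 GPa = 2 × 10¹¹ Pa
Substitute:
  k = (0.005476 × (2 × 10¹¹)) / 4.06
  k = 2.698 × 10⁸ N/m
Convert: k = 2.698 × 10⁸ N/m = 269.8 MN/m
Final answer: k = 269.8 MN/m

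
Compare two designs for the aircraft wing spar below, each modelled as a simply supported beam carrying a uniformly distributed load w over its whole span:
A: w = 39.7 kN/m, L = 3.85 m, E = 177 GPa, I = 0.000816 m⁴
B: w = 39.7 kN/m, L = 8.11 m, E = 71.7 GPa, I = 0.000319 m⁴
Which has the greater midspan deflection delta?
Model: a simply supported beam carrying a uniformly distributed load w over its whole span, so delta = (5·w·L^4) / (384·E·I) (SI units).
  A: delta = (5 × 39700 × 3.85^4) / (384 × (1.77 × 10¹¹) × 0.000816) = 0.0007863 m = 0.7863 mm
  B: delta = (5 × 39700 × 8.11^4) / (384 × (7.17 × 10¹⁰) × 0.000319) = 0.09777 m = 97.77 mm
97.77 mm > 0.7863 mm, so B is larger.
Final answer: B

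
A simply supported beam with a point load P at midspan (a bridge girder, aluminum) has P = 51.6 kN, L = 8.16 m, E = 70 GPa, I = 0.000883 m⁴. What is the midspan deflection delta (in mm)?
Model: a simply supported beam with a point load P at midspan, so delta = (P·L^3) / (48·E·I).
Convert to SI units:
  P = 51.6 kN = 51600 N
  E = 70 GPa = 7 × 10¹⁰ Pa
Substitute:
  delta = (51600 × 8.16^3) / (48 × (7 × 10¹⁰) × 0.000883)
  delta = 0.00945 m
Convert: delta = 0.00945 m = 9.45 mm
Final answer: delta = 9.45 mm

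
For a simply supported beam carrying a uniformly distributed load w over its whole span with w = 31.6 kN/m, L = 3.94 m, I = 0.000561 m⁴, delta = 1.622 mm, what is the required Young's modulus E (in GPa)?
Model: a simply supported beam carrying a uniformly distributed load w over its whole span, so delta = (5·w·L^4) / (384·E·I).
Solve for E: E = (5·w·L^4) / (384·delta·I).
Convert to SI units:
  w = 31.6 kN/m = 31600 N/m
  delta = 1.622 mm = 0.001622 m
Substitute:
  E = (5 × 31600 × 3.94^4) / (384 × 0.001622 × 0.000561)
  E = 1.09 × 10¹¹ Pa
Convert: E = 1.09 × 10¹¹ Pa = 109 GPa
Final answer: E = 109 GPa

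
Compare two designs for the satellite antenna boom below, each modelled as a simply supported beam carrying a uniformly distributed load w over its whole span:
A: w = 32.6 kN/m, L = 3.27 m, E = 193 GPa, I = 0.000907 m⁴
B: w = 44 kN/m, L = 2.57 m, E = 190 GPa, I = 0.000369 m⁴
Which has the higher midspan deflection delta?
Model: a simply supported beam carrying a uniformly distributed load w over its whole span, so delta = (5·w·L^4) / (384·E·I) (SI units).
  A: delta = (5 × 32600 × 3.27^4) / (384 × (1.93 × 10¹¹) × 0.000907) = 0.0002773 m = 0.2773 mm
  B: delta = (5 × 44000 × 2.57^4) / (384 × (1.9 × 10¹¹) × 0.000369) = 0.0003565 m = 0.3565 mm
0.3565 mm > 0.2773 mm, so B is larger.
Final answer: B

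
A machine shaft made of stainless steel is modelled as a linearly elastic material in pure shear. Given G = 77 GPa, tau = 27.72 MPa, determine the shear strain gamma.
Model: a linearly elastic material in pure shear, so tau = G·gamma.
Solve for gamma: gamma = tau / G.
Convert to SI units:
  G = 77 GPa = 7.7 × 10¹⁰ Pa
  tau = 27.72 MPa = 2.772 × 10⁷ Pa
Substitute:
  gamma = (2.772 × 10⁷) / (7.7 × 10¹⁰)
  gamma = 0.00036
Final answer: gamma = 0.00036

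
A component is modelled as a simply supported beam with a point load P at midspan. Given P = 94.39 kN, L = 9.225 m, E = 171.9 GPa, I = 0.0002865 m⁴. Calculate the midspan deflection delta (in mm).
Model: a simply supported beam with a point load P at midspan, so delta = (P·L^3) / (48·E·I).
Convert to SI units:
  P = 94.39 kN = 94390 N
  E = 171.9 GPa = 1.719 × 10¹¹ Pa
Substitute:
  delta = (94390 × 9.225^3) / (48 × (1.719 × 10¹¹) × 0.0002865)
  delta = 0.03135 m
Convert: delta = 0.03135 m = 31.35 mm
Final answer: delta = 31.35 mm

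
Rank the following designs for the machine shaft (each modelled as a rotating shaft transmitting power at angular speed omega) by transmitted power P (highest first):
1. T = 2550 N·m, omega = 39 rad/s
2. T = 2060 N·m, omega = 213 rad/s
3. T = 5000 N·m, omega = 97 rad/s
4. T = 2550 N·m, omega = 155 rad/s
Model: a rotating shaft transmitting power at angular speed omega, so P = T·omega (SI units).
  Case 1: P = 2550 × 39 = 99450 W = 99.45 kW
  Case 2: P = 2060 × 213 = 438800 W = 438.8 kW
  Case 3: P = 5000 × 97 = 485000 W = 485 kW
  Case 4: P = 2550 × 155 = 395200 W = 395.2 kW
Ordering: 485 kW (case 3) > 438.8 kW (case 2) > 395.2 kW (case 4) > 99.45 kW (case 1)
Final answer: 3, 2, 4, 1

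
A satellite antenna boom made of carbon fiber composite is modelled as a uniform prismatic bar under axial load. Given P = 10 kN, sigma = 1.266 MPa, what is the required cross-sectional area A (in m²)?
Model: a uniform prismatic bar under axial load, so sigma = P / A.
Solve for A: A = P / sigma.
Convert to SI units:
  P = 10 kN = 10000 N
  sigma = 1.266 MPa = 1.266 × 10⁶ Pa
Substitute:
  A = 10000 / (1.266 × 10⁶)
  A = 0.007899 m²
Final answer: A = 0.007899 m²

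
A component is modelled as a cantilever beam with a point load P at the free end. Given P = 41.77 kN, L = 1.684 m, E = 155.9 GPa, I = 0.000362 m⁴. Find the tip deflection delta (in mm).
Model: a cantilever beam with a point load P at the free end, so delta = (P·L^3) / (3·E·I).
Convert to SI units:
  P = 41.77 kN = 41770 N
  E = 155.9 GPa = 1.559 × 10¹¹ Pa
Substitute:
  delta = (41770 × 1.684^3) / (3 × (1.559 × 10¹¹) × 0.000362)
  delta = 0.001178 m
Convert: delta = 0.001178 m = 1.178 mm
Final answer: delta = 1.178 mm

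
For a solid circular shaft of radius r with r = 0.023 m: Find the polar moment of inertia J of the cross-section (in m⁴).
Model: a solid circular shaft of radius r, so J = (π·r^4) / 2.
Substitute:
  J = (π × 0.023^4) / 2
  J = 4.396 × 10⁻⁷ m⁴
Final answer: J = 4.396 × 10⁻⁷ m⁴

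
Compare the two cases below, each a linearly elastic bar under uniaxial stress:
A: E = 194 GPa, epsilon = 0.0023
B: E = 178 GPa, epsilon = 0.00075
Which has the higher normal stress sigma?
Model: a linearly elastic bar under uniaxial stress, so sigma = E·epsilon (SI units).
  A: sigma = (1.94 × 10¹¹) × 0.0023 = 4.462 × 10⁸ Pa = 446.2 MPa
  B: sigma = (1.78 × 10¹¹) × 0.00075 = 1.335 × 10⁸ Pa = 133.5 MPa
446.2 MPa > 133.5 MPa, so A is larger.
Final answer: A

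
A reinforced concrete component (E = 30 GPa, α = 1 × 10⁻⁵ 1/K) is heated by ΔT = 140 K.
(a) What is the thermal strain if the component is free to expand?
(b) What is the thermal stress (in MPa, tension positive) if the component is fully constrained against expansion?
(a) Free thermal strain ε_th = α·ΔT = (1 × 10⁻⁵) × 140 = 0.0014
(b) Fully constrained, the expansion is suppressed, so σ = -E·α·ΔT. Convert E = 30 GPa = 3 × 10¹⁰ Pa.
  σ = -(3 × 10¹⁰) × (1 × 10⁻⁵) × 140 = -4.2 × 10⁷ Pa = -42 MPa (compressive)
Final answer: (a) ε_th = 0.0014, (b) σ = -42 MPa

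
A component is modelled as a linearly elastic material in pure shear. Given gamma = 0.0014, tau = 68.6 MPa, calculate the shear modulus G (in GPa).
Model: a linearly elastic material in pure shear, so tau = G·gamma.
Solve for G: G = tau / gamma.
Convert to SI units:
  tau = 68.6 MPa = 6.86 × 10⁷ Pa
Substitute:
  G = (6.86 × 10⁷) / 0.0014
  G = 4.9 × 10¹⁰ Pa
Convert: G = 4.9 × 10¹⁰ Pa = 49 GPa
Final answer: G = 49 GPa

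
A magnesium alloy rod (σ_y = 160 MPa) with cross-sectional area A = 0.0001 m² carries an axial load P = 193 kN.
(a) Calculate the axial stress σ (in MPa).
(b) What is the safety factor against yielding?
(a) Axial stress σ = P/A. Convert P = 193 kN = 193000 N.
  σ = 193000 / 0.0001 = 1.93 × 10⁹ Pa = 1930 MPa
(b) Safety factor SF = σ_y/σ = 160 / 1930 = 0.0829
Final answer: (a) σ = 1930 MPa, (b) SF = 0.0829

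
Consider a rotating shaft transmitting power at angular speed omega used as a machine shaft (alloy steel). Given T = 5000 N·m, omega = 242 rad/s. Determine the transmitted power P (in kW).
Model: a rotating shaft transmitting power at angular speed omega, so P = T·omega.
Substitute:
  P = 5000 × 242
  P = 1.21 × 10⁶ W
Convert: P = 1.21 × 10⁶ W = 1210 kW
Final answer: P = 1210 kW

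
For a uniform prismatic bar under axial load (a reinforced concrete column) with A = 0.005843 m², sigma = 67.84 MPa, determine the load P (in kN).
Model: a uniform prismatic bar under axial load, so sigma = P / A.
Solve for P: P = sigma·A.
Convert to SI units:
  sigma = 67.84 MPa = 6.784 × 10⁷ Pa
Substitute:
  P = (6.784 × 10⁷) × 0.005843
  P = 396400 N
Convert: P = 396400 N = 396.4 kN
Final answer: P = 396.4 kN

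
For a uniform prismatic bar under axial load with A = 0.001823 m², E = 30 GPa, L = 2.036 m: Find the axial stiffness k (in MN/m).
Model: a uniform prismatic bar under axial load, so k = (A·E) / L.
Convert to SI units:
  E = 30 GPa = 3 × 10¹⁰ Pa
Substitute:
  k = (0.001823 × (3 × 10¹⁰)) / 2.036
  k = 2.686 × 10⁷ N/m
Convert: k = 2.686 × 10⁷ N/m = 26.86 MN/m
Final answer: k = 26.86 MN/m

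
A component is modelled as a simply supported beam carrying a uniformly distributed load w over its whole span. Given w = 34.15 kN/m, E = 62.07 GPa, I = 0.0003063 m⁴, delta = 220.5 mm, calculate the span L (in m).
Model: a simply supported beam carrying a uniformly distributed load w over its whole span, so delta = (5·w·L^4) / (384·E·I).
Solve for L: L = ((384·delta·E·I) / (5·w))^(1/4).
Convert to SI units:
  w = 34.15 kN/m = 34150 N/m
  E = 62.07 GPa = 6.207 × 10¹⁰ Pa
  delta = 220.5 mm = 0.2205 m
Substitute:
  L = ((384 × 0.2205 × (6.207 × 10¹⁰) × 0.0003063) / (5 × 34150))^(1/4)
  L = 9.854 m
Final answer: L = 9.854 m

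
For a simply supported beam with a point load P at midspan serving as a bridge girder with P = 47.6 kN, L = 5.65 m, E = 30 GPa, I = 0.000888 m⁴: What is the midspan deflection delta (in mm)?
Model: a simply supported beam with a point load P at midspan, so delta = (P·L^3) / (48·E·I).
Convert to SI units:
  P = 47.6 kN = 47600 N
  E = 30 GPa = 3 × 10¹⁰ Pa
Substitute:
  delta = (47600 × 5.65^3) / (48 × (3 × 10¹⁰) × 0.000888)
  delta = 0.006714 m
Convert: delta = 0.006714 m = 6.714 mm
Final answer: delta = 6.714 mm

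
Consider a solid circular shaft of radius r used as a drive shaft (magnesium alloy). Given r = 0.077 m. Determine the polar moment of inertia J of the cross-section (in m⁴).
Model: a solid circular shaft of radius r, so J = (π·r^4) / 2.
Substitute:
  J = (π × 0.077^4) / 2
  J = 5.522 × 10⁻⁵ m⁴
Final answer: J = 5.522 × 10⁻⁵ m⁴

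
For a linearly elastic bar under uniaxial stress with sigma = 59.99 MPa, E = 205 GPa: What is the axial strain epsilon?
Model: a linearly elastic bar under uniaxial stress, so epsilon = sigma / E.
Convert to SI units:
  sigma = 59.99 MPa = 5.999 × 10⁷ Pa
  E = 205 GPa = 2.05 × 10¹¹ Pa
Substitute:
  epsilon = (5.999 × 10⁷) / (2.05 × 10¹¹)
  epsilon = 0.0002926
Final answer: epsilon = 0.0002926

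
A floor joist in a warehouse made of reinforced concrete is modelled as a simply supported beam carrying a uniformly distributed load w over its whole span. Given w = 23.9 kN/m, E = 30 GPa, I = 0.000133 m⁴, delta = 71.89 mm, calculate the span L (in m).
Model: a simply supported beam carrying a uniformly distributed load w over its whole span, so delta = (5·w·L^4) / (384·E·I).
Solve for L: L = ((384·delta·E·I) / (5·w))^(1/4).
Convert to SI units:
  w = 23.9 kN/m = 23900 N/m
  E = 30 GPa = 3 × 10¹⁰ Pa
  delta = 71.89 mm = 0.07189 m
Substitute:
  L = ((384 × 0.07189 × (3 × 10¹⁰) × 0.000133) / (5 × 23900))^(1/4)
  L = 5.51 m
Final answer: L = 5.51 m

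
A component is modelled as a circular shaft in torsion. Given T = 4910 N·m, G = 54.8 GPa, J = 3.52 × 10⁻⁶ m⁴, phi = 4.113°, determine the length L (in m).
Model: a circular shaft in torsion, so phi = (T·L) / (G·J).
Solve for L: L = (phi·G·J) / T.
Convert to SI units:
  G = 54.8 GPa = 5.48 × 10¹⁰ Pa
  phi = 4.113° = 0.07179 rad
Substitute:
  L = (0.07179 × (5.48 × 10¹⁰) × (3.52 × 10⁻⁶)) / 4910
  L = 2.82 m
Final answer: L = 2.82 m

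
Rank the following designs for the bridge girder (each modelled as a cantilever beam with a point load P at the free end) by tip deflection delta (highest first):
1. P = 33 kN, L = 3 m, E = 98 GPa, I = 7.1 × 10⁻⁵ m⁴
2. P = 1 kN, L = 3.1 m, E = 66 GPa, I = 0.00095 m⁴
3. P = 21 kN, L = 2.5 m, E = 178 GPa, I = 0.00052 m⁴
Model: a cantilever beam with a point load P at the free end, so delta = (P·L^3) / (3·E·I) (SI units).
  Case 1: delta = (33000 × 3^3) / (3 × (9.8 × 10¹⁰) × (7.1 × 10⁻⁵)) = 0.04268 m = 42.68 mm
  Case 2: delta = (1000 × 3.1^3) / (3 × (6.6 × 10¹⁰) × 0.00095) = 0.0001584 m = 0.1584 mm
  Case 3: delta = (21000 × 2.5^3) / (3 × (1.78 × 10¹¹) × 0.00052) = 0.001182 m = 1.182 mm
Ordering: 42.68 mm (case 1) > 1.182 mm (case 3) > 0.1584 mm (case 2)
Final answer: 1, 3, 2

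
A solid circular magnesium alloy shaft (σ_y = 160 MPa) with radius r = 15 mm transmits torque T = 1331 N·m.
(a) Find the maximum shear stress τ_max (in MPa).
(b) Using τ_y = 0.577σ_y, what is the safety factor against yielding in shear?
(a) For a solid circular shaft, τ_max = T·r/J with J = π·r^4/2, i.e. τ_max = 2·T / (π·r^3). Convert r = 15 mm = 0.015 m.
  τ_max = (2 × 1331) / (π × 0.015^3) = 2.511 × 10⁸ Pa = 251.1 MPa
(b) τ_y = 0.577 × 160 = 92.32 MPa
  SF = τ_y/τ_max = 92.32 / 251.1 = 0.3677
Final answer: (a) τ_max = 251.1 MPa, (b) SF = 0.3677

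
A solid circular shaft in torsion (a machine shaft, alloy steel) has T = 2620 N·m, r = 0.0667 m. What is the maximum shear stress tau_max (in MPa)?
Model: a solid circular shaft in torsion, so tau_max = (2·T) / (π·r^3).
Substitute:
  tau_max = (2 × 2620) / (π × 0.0667^3)
  tau_max = 5.621 × 10⁶ Pa
Convert: tau_max = 5.621 × 10⁶ Pa = 5.621 MPa
Final answer: tau_max = 5.621 MPa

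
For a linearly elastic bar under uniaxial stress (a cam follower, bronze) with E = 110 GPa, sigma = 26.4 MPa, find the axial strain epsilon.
Model: a linearly elastic bar under uniaxial stress, so sigma = E·epsilon.
Solve for epsilon: epsilon = sigma / E.
Convert to SI units:
  E = 110 GPa = 1.1 × 10¹¹ Pa
  sigma = 26.4 MPa = 2.64 × 10⁷ Pa
Substitute:
  epsilon = (2.64 × 10⁷) / (1.1 × 10¹¹)
  epsilon = 0.00024
Final answer: epsilon = 0.00024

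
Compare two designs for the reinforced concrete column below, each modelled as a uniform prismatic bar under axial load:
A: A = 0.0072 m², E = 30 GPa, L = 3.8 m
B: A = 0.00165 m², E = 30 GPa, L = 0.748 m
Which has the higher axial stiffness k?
Model: a uniform prismatic bar under axial load, so k = (A·E) / L (SI units).
  A: k = (0.0072 × (3 × 10¹⁰)) / 3.8 = 5.684 × 10⁷ N/m = 56.84 MN/m
  B: k = (0.00165 × (3 × 10¹⁰)) / 0.748 = 6.618 × 10⁷ N/m = 66.18 MN/m
66.18 MN/m > 56.84 MN/m, so B is larger.
Final answer: B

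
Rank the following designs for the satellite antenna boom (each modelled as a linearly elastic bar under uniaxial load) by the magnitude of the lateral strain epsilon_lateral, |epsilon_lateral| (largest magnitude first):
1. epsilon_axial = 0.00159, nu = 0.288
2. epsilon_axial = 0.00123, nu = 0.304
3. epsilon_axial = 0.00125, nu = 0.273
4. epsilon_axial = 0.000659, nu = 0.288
Model: a linearly elastic bar under uniaxial load, so epsilon_lateral = -nu·epsilon_axial (SI units).
  Case 1: epsilon_lateral = -(0.288 × 0.00159) = -0.0004579
  Case 2: epsilon_lateral = -(0.304 × 0.00123) = -0.0003739
  Case 3: epsilon_lateral = -(0.273 × 0.00125) = -0.0003413
  Case 4: epsilon_lateral = -(0.288 × 0.000659) = -0.0001898
Ordering by |epsilon_lateral|: 0.0004579 (case 1) > 0.0003739 (case 2) > 0.0003413 (case 3) > 0.0001898 (case 4)
Final answer: 1, 2, 3, 4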